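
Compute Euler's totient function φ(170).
64

170 = 2 × 5 × 17
φ(n) = n × ∏(1 - 1/p) for each prime p dividing n
φ(170) = 170 × (1 - 1/2) × (1 - 1/5) × (1 - 1/17) = 64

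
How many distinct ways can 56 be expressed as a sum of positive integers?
526823

p(n) counts ways to write n as a sum of positive integers (order ignored).
Euler's pentagonal recurrence: p(k) = p(k-1) + p(k-2) - p(k-5) - p(k-7) + p(k-12) + p(k-15) - ... (offsets j(3j∓1)/2, signs ++--, p(0)=1, p(<0)=0).
DP table for k = 0..55: p(0)=1, p(1)=1, p(2)=2, p(3)=3, p(4)=5, p(5)=7, p(6)=11, p(7)=15, p(8)=22, p(9)=30, p(10)=42, p(11)=56, p(12)=77, p(13)=101, p(14)=135, p(15)=176, p(16)=231, p(17)=297, p(18)=385, p(19)=490, p(20)=627, p(21)=792, p(22)=1002, p(23)=1255, p(24)=1575, p(25)=1958, p(26)=2436, p(27)=3010, p(28)=3718, p(29)=4565, p(30)=5604, p(31)=6842, p(32)=8349, p(33)=10143, p(34)=12310, p(35)=14883, p(36)=17977, p(37)=21637, p(38)=26015, p(39)=31185, p(40)=37338, p(41)=44583, p(42)=53174, p(43)=63261, p(44)=75175, p(45)=89134, p(46)=105558, p(47)=124754, p(48)=147273, p(49)=173525, p(50)=204226, p(51)=239943, p(52)=281589, p(53)=329931, p(54)=386155, p(55)=451276.
Final step: p(56) = p(55) + p(54) - p(51) - p(49) + p(44) + p(41) - p(34) - p(30) + p(21) + p(16) - p(5)
= 451276 + 386155 - 239943 - 173525 + 75175 + 44583 - 12310 - 5604 + 792 + 231 - 7
= 526823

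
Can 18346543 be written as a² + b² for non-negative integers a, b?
Not possible

Factorization: 18346543 = 61 × 67^3
By Fermat: n is sum of two squares iff every prime p ≡ 3 (mod 4) appears to even power.
Prime(s) ≡ 3 (mod 4) with odd exponent: [(67, 3)]
Therefore 18346543 cannot be expressed as a² + b².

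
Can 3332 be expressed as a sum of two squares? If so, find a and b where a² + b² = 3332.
14² + 56² (a=14, b=56)

Factorization: 3332 = 2^2 × 7^2 × 17
By Fermat: n is sum of two squares iff every prime p ≡ 3 (mod 4) appears to even power.
All primes ≡ 3 (mod 4) appear to even power.
Search a = 0, 1, 2, … for 3332 - a² a perfect square: first hit at a = 14: 3332 - 196 = 3136 = 56².
3332 = 14² + 56² = 196 + 3136 ✓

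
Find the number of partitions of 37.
21637

p(n) counts ways to write n as a sum of positive integers (order ignored).
Euler's pentagonal recurrence: p(k) = p(k-1) + p(k-2) - p(k-5) - p(k-7) + p(k-12) + p(k-15) - ... (offsets j(3j∓1)/2, signs ++--, p(0)=1, p(<0)=0).
DP table for k = 0..36: p(0)=1, p(1)=1, p(2)=2, p(3)=3, p(4)=5, p(5)=7, p(6)=11, p(7)=15, p(8)=22, p(9)=30, p(10)=42, p(11)=56, p(12)=77, p(13)=101, p(14)=135, p(15)=176, p(16)=231, p(17)=297, p(18)=385, p(19)=490, p(20)=627, p(21)=792, p(22)=1002, p(23)=1255, p(24)=1575, p(25)=1958, p(26)=2436, p(27)=3010, p(28)=3718, p(29)=4565, p(30)=5604, p(31)=6842, p(32)=8349, p(33)=10143, p(34)=12310, p(35)=14883, p(36)=17977.
Final step: p(37) = p(36) + p(35) - p(32) - p(30) + p(25) + p(22) - p(15) - p(11) + p(2)
= 17977 + 14883 - 8349 - 5604 + 1958 + 1002 - 176 - 56 + 2
= 21637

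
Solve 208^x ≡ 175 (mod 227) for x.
34

Baby-step giant-step with step n = ⌈√227⌉ = 16.
Baby steps 208^j mod 227 (j:value) for j=0..15: 0:1, 1:208, 2:134, 3:178, 4:23, 5:17, 6:131, 7:8, 8:75, 9:164, 10:62, 11:184, 12:136, 13:140, 14:64, 15:146.
Giant-step multiplier: 208^(-16) ≡ 208^(226-16) = 208^210 ≡ 59 (mod 227).
Giant steps γ_i = 175·59^i mod 227: γ_0=175, γ_1=110, γ_2=134 (in table at j=2).
x = i·n + j = 2·16 + 2 = 34.
Check: 208^34 ≡ 175 (mod 227).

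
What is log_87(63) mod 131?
40

Baby-step giant-step with step n = ⌈√131⌉ = 12.
Baby steps 87^j mod 131 (j:value) for j=0..11: 0:1, 1:87, 2:102, 3:97, 4:55, 5:69, 6:108, 7:95, 8:12, 9:127, 10:45, 11:116.
Giant-step multiplier: 87^(-12) ≡ 87^(130-12) = 87^118 ≡ 105 (mod 131).
Giant steps γ_i = 63·105^i mod 131: γ_0=63, γ_1=65, γ_2=13, γ_3=55 (in table at j=4).
x = i·n + j = 3·12 + 4 = 40.
Check: 87^40 ≡ 63 (mod 131).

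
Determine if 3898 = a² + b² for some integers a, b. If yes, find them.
33² + 53² (a=33, b=53)

Factorization: 3898 = 2 × 1949
By Fermat: n is sum of two squares iff every prime p ≡ 3 (mod 4) appears to even power.
All primes ≡ 3 (mod 4) appear to even power.
Search a = 0, 1, 2, … for 3898 - a² a perfect square: first hit at a = 33: 3898 - 1089 = 2809 = 53².
3898 = 33² + 53² = 1089 + 2809 ✓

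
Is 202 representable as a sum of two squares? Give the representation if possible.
9² + 11² (a=9, b=11)

Factorization: 202 = 2 × 101
By Fermat: n is sum of two squares iff every prime p ≡ 3 (mod 4) appears to even power.
All primes ≡ 3 (mod 4) appear to even power.
Search a = 0, 1, 2, … for 202 - a² a perfect square: first hit at a = 9: 202 - 81 = 121 = 11².
202 = 9² + 11² = 81 + 121 ✓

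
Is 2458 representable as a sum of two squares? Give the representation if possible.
33² + 37² (a=33, b=37)

Factorization: 2458 = 2 × 1229
By Fermat: n is sum of two squares iff every prime p ≡ 3 (mod 4) appears to even power.
All primes ≡ 3 (mod 4) appear to even power.
Search a = 0, 1, 2, … for 2458 - a² a perfect square: first hit at a = 33: 2458 - 1089 = 1369 = 37².
2458 = 33² + 37² = 1089 + 1369 ✓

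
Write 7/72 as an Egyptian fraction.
1/11 + 1/159 + 1/41976

Greedy algorithm:
7/72: ceiling(72/7) = 11, use 1/11
5/792: ceiling(792/5) = 159, use 1/159
1/41976: ceiling(41976/1) = 41976, use 1/41976
Result: 7/72 = 1/11 + 1/159 + 1/41976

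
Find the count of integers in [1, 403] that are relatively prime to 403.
360

403 = 13 × 31
φ(n) = n × ∏(1 - 1/p) for each prime p dividing n
φ(403) = 403 × (1 - 1/13) × (1 - 1/31) = 360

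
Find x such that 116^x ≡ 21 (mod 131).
116

Baby-step giant-step with step n = ⌈√131⌉ = 12.
Baby steps 116^j mod 131 (j:value) for j=0..11: 0:1, 1:116, 2:94, 3:31, 4:59, 5:32, 6:44, 7:126, 8:75, 9:54, 10:107, 11:98.
Giant-step multiplier: 116^(-12) ≡ 116^(130-12) = 116^118 ≡ 9 (mod 131).
Giant steps γ_i = 21·9^i mod 131: γ_0=21, γ_1=58, γ_2=129, γ_3=113, γ_4=100, γ_5=114, γ_6=109, γ_7=64, γ_8=52, γ_9=75 (in table at j=8).
x = i·n + j = 9·12 + 8 = 116.
Check: 116^116 ≡ 21 (mod 131).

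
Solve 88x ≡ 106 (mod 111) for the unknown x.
x ≡ 34 (mod 111)

gcd(88, 111) = 1, which divides 106, so solutions exist.
Find 88^(-1) mod 111 by the extended Euclidean algorithm:
111 = 1 × 88 + 23  ⟹  23 = (1)·111 + (-1)·88
88 = 3 × 23 + 19  ⟹  19 = (-3)·111 + (4)·88
23 = 1 × 19 + 4  ⟹  4 = (4)·111 + (-5)·88
19 = 4 × 4 + 3  ⟹  3 = (-19)·111 + (24)·88
4 = 1 × 3 + 1  ⟹  1 = (23)·111 + (-29)·88
So (-29)·88 ≡ 1 (mod 111), i.e. 88^(-1) ≡ -29 ≡ 82 (mod 111).
x ≡ 82 × 106 = 8692 ≡ 34 (mod 111).
Check: 88 × 34 = 2992 ≡ 106 (mod 111).
Unique solution: x ≡ 34 (mod 111)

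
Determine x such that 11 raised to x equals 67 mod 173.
18

Baby-step giant-step with step n = ⌈√173⌉ = 14.
Baby steps 11^j mod 173 (j:value) for j=0..13: 0:1, 1:11, 2:121, 3:120, 4:109, 5:161, 6:41, 7:105, 8:117, 9:76, 10:144, 11:27, 12:124, 13:153.
Giant-step multiplier: 11^(-14) ≡ 11^(172-14) = 11^158 ≡ 92 (mod 173).
Giant steps γ_i = 67·92^i mod 173: γ_0=67, γ_1=109 (in table at j=4).
x = i·n + j = 1·14 + 4 = 18.
Check: 11^18 ≡ 67 (mod 173).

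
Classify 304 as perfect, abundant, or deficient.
abundant

Proper divisors of 304: sum = 1 + 2 + 4 + 8 + 16 + 19 + 38 + 76 + 152 = 316
Since 316 > 304, 304 is abundant.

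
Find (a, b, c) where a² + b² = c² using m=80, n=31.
(5439, 4960, 7361)

Euclid's formula: a = m² - n², b = 2mn, c = m² + n²
m = 80, n = 31
a = 80² - 31² = 6400 - 961 = 5439
b = 2 × 80 × 31 = 4960
c = 80² + 31² = 6400 + 961 = 7361
Verification: 5439² + 4960² = 29582721 + 24601600 = 54184321 = 7361² ✓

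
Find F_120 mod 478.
54

Matrix identity: Q^n = [[F_(n+1), F_n], [F_n, F_(n-1)]] with Q = [[1,1],[1,0]].
n = 120 = 1111000₂. Square-and-multiply, entries mod 478:
Q^1 = [[1,1],[1,0]]
Q^3 = (Q^1)²·Q = [[3,2],[2,1]]
Q^7 = (Q^3)²·Q = [[21,13],[13,8]]
Q^15 = (Q^7)²·Q = [[31,132],[132,377]]
Q^30 = (Q^15)² = [[221,320],[320,379]]
Q^60 = (Q^30)² = [[193,322],[322,349]]
Q^120 = (Q^60)² = [[401,54],[54,347]]
F_120 mod 478 = Q^120[0][1] = 54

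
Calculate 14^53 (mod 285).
224

Repeated squaring. Binary of 53 = 110101.
14^1 ≡ 14 (mod 285); 14^2 ≡ 196 (mod 285); 14^4 ≡ 226 (mod 285); 14^8 ≡ 61 (mod 285); 14^16 ≡ 16 (mod 285); 14^32 ≡ 256 (mod 285)
14^53 = 14^1 × 14^4 × 14^16 × 14^32 ≡ 224 (mod 285)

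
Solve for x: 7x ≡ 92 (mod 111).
x ≡ 29 (mod 111)

gcd(7, 111) = 1, which divides 92, so solutions exist.
Find 7^(-1) mod 111 by the extended Euclidean algorithm:
111 = 15 × 7 + 6  ⟹  6 = (1)·111 + (-15)·7
7 = 1 × 6 + 1  ⟹  1 = (-1)·111 + (16)·7
So (16)·7 ≡ 1 (mod 111), i.e. 7^(-1) ≡ 16 (mod 111).
x ≡ 16 × 92 = 1472 ≡ 29 (mod 111).
Check: 7 × 29 = 203 ≡ 92 (mod 111).
Unique solution: x ≡ 29 (mod 111)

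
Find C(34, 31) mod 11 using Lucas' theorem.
0

Using Lucas' theorem:
Write n=34 and k=31 in base 11:
n in base 11: [3, 1]
k in base 11: [2, 9]
C(34,31) mod 11 = ∏ C(n_i, k_i) mod 11
Digit binomials (mod 11): C(3,2) = 3; C(1,9) = 0 (k_i > n_i)
Product: 3 × 0 = 0 ≡ 0 (mod 11)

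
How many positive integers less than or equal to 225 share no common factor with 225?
120

225 = 3^2 × 5^2
φ(n) = n × ∏(1 - 1/p) for each prime p dividing n
φ(225) = 225 × (1 - 1/3) × (1 - 1/5) = 120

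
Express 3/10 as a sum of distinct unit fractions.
1/4 + 1/20

Greedy algorithm:
3/10: ceiling(10/3) = 4, use 1/4
1/20: ceiling(20/1) = 20, use 1/20
Result: 3/10 = 1/4 + 1/20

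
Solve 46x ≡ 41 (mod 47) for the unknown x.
x ≡ 6 (mod 47)

gcd(46, 47) = 1, which divides 41, so solutions exist.
Find 46^(-1) mod 47 by the extended Euclidean algorithm:
47 = 1 × 46 + 1  ⟹  1 = (1)·47 + (-1)·46
So (-1)·46 ≡ 1 (mod 47), i.e. 46^(-1) ≡ -1 ≡ 46 (mod 47).
x ≡ 46 × 41 = 1886 ≡ 6 (mod 47).
Check: 46 × 6 = 276 ≡ 41 (mod 47).
Unique solution: x ≡ 6 (mod 47)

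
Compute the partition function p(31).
6842

p(n) counts ways to write n as a sum of positive integers (order ignored).
Euler's pentagonal recurrence: p(k) = p(k-1) + p(k-2) - p(k-5) - p(k-7) + p(k-12) + p(k-15) - ... (offsets j(3j∓1)/2, signs ++--, p(0)=1, p(<0)=0).
DP table for k = 0..30: p(0)=1, p(1)=1, p(2)=2, p(3)=3, p(4)=5, p(5)=7, p(6)=11, p(7)=15, p(8)=22, p(9)=30, p(10)=42, p(11)=56, p(12)=77, p(13)=101, p(14)=135, p(15)=176, p(16)=231, p(17)=297, p(18)=385, p(19)=490, p(20)=627, p(21)=792, p(22)=1002, p(23)=1255, p(24)=1575, p(25)=1958, p(26)=2436, p(27)=3010, p(28)=3718, p(29)=4565, p(30)=5604.
Final step: p(31) = p(30) + p(29) - p(26) - p(24) + p(19) + p(16) - p(9) - p(5)
= 5604 + 4565 - 2436 - 1575 + 490 + 231 - 30 - 7
= 6842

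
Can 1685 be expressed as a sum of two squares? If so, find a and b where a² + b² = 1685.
2² + 41² (a=2, b=41)

Factorization: 1685 = 5 × 337
By Fermat: n is sum of two squares iff every prime p ≡ 3 (mod 4) appears to even power.
All primes ≡ 3 (mod 4) appear to even power.
Search a = 0, 1, 2, … for 1685 - a² a perfect square: first hit at a = 2: 1685 - 4 = 1681 = 41².
1685 = 2² + 41² = 4 + 1681 ✓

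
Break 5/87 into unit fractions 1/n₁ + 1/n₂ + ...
1/18 + 1/522

Greedy algorithm:
5/87: ceiling(87/5) = 18, use 1/18
1/522: ceiling(522/1) = 522, use 1/522
Result: 5/87 = 1/18 + 1/522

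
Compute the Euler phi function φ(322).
132

322 = 2 × 7 × 23
φ(n) = n × ∏(1 - 1/p) for each prime p dividing n
φ(322) = 322 × (1 - 1/2) × (1 - 1/7) × (1 - 1/23) = 132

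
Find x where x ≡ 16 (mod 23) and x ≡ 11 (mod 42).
683

Using Chinese Remainder Theorem:
M = 23 × 42 = 966
M1 = 42, M2 = 23
y1 = 42^(-1) mod 23 = 17
y2 = 23^(-1) mod 42 = 11
x = (16×42×17 + 11×23×11) mod 966 = 683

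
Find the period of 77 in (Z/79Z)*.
78

79 is prime, so ord(77) divides φ(79) = 78.
Divisors of 78: 1, 2, 3, 6, 13, 26, 39, 78.
Repeated squaring: 77^1 ≡ 77, 77^2 ≡ 4, 77^4 ≡ 16, 77^8 ≡ 19, 77^16 ≡ 45, 77^32 ≡ 50, 77^64 ≡ 51 (mod 79).
Test 77^d mod 79 for each divisor d in increasing order:
77^1 ≡ 77
77^2 ≡ 4
77^3 = 77^2·77^1 ≡ 71
77^6 = 77^4·77^2 ≡ 64
77^13 = 77^8·77^4·77^1 ≡ 24
77^26 = 77^16·77^8·77^2 ≡ 23
77^39 = 77^32·77^4·77^2·77^1 ≡ 78
77^78 = 77^64·77^8·77^4·77^2 ≡ 1  ← first divisor giving 1
The order is 78.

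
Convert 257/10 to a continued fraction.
[25; 1, 2, 3]

Euclidean algorithm steps:
257 = 25 × 10 + 7
10 = 1 × 7 + 3
7 = 2 × 3 + 1
3 = 3 × 1 + 0
Continued fraction: [25; 1, 2, 3]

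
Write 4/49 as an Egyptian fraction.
1/13 + 1/213 + 1/67841 + 1/9204734721

Greedy algorithm:
4/49: ceiling(49/4) = 13, use 1/13
3/637: ceiling(637/3) = 213, use 1/213
2/135681: ceiling(135681/2) = 67841, use 1/67841
1/9204734721: ceiling(9204734721/1) = 9204734721, use 1/9204734721
Result: 4/49 = 1/13 + 1/213 + 1/67841 + 1/9204734721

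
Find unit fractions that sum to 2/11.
1/6 + 1/66

Greedy algorithm:
2/11: ceiling(11/2) = 6, use 1/6
1/66: ceiling(66/1) = 66, use 1/66
Result: 2/11 = 1/6 + 1/66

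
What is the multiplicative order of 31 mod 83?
41

83 is prime, so ord(31) divides φ(83) = 82.
Divisors of 82: 1, 2, 41, 82.
Repeated squaring: 31^1 ≡ 31, 31^2 ≡ 48, 31^4 ≡ 63, 31^8 ≡ 68, 31^16 ≡ 59, 31^32 ≡ 78, 31^64 ≡ 25 (mod 83).
Test 31^d mod 83 for each divisor d in increasing order:
31^1 ≡ 31
31^2 ≡ 48
31^41 = 31^32·31^8·31^1 ≡ 1  ← first divisor giving 1
The order is 41.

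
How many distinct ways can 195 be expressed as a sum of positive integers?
2580840212973

p(n) counts ways to write n as a sum of positive integers (order ignored).
Euler's pentagonal recurrence: p(k) = p(k-1) + p(k-2) - p(k-5) - p(k-7) + p(k-12) + p(k-15) - ... (offsets j(3j∓1)/2, signs ++--, p(0)=1, p(<0)=0).
DP table for k = 0..194: p(0)=1, p(1)=1, p(2)=2, p(3)=3, p(4)=5, p(5)=7, p(6)=11, p(7)=15, p(8)=22, p(9)=30, p(10)=42, p(11)=56, p(12)=77, p(13)=101, p(14)=135, p(15)=176, p(16)=231, p(17)=297, p(18)=385, p(19)=490, p(20)=627, p(21)=792, p(22)=1002, p(23)=1255, p(24)=1575, p(25)=1958, p(26)=2436, p(27)=3010, p(28)=3718, p(29)=4565, p(30)=5604, p(31)=6842, p(32)=8349, p(33)=10143, p(34)=12310, p(35)=14883, p(36)=17977, p(37)=21637, p(38)=26015, p(39)=31185, p(40)=37338, p(41)=44583, p(42)=53174, p(43)=63261, p(44)=75175, p(45)=89134, p(46)=105558, p(47)=124754, p(48)=147273, p(49)=173525, p(50)=204226, p(51)=239943, p(52)=281589, p(53)=329931, p(54)=386155, p(55)=451276, p(56)=526823, p(57)=614154, p(58)=715220, p(59)=831820, p(60)=966467, p(61)=1121505, p(62)=1300156, p(63)=1505499, p(64)=1741630, p(65)=2012558, p(66)=2323520, p(67)=2679689, p(68)=3087735, p(69)=3554345, p(70)=4087968, p(71)=4697205, p(72)=5392783, p(73)=6185689, p(74)=7089500, p(75)=8118264, p(76)=9289091, p(77)=10619863, p(78)=12132164, p(79)=13848650, p(80)=15796476, p(81)=18004327, p(82)=20506255, p(83)=23338469, p(84)=26543660, p(85)=30167357, p(86)=34262962, p(87)=38887673, p(88)=44108109, p(89)=49995925, p(90)=56634173, p(91)=64112359, p(92)=72533807, p(93)=82010177, p(94)=92669720, p(95)=104651419, p(96)=118114304, p(97)=133230930, p(98)=150198136, p(99)=169229875, p(100)=190569292, p(101)=214481126, p(102)=241265379, p(103)=271248950, p(104)=304801365, p(105)=342325709, p(106)=384276336, p(107)=431149389, p(108)=483502844, p(109)=541946240, p(110)=607163746, p(111)=679903203, p(112)=761002156, p(113)=851376628, p(114)=952050665, p(115)=1064144451, p(116)=1188908248, p(117)=1327710076, p(118)=1482074143, p(119)=1653668665, p(120)=1844349560, p(121)=2056148051, p(122)=2291320912, p(123)=2552338241, p(124)=2841940500, p(125)=3163127352, p(126)=3519222692, p(127)=3913864295, p(128)=4351078600, p(129)=4835271870, p(130)=5371315400, p(131)=5964539504, p(132)=6620830889, p(133)=7346629512, p(134)=8149040695, p(135)=9035836076, p(136)=10015581680, p(137)=11097645016, p(138)=12292341831, p(139)=13610949895, p(140)=15065878135, p(141)=16670689208, p(142)=18440293320, p(143)=20390982757, p(144)=22540654445, p(145)=24908858009, p(146)=27517052599, p(147)=30388671978, p(148)=33549419497, p(149)=37027355200, p(150)=40853235313, p(151)=45060624582, p(152)=49686288421, p(153)=54770336324, p(154)=60356673280, p(155)=66493182097, p(156)=73232243759, p(157)=80630964769, p(158)=88751778802, p(159)=97662728555, p(160)=107438159466, p(161)=118159068427, p(162)=129913904637, p(163)=142798995930, p(164)=156919475295, p(165)=172389800255, p(166)=189334822579, p(167)=207890420102, p(168)=228204732751, p(169)=250438925115, p(170)=274768617130, p(171)=301384802048, p(172)=330495499613, p(173)=362326859895, p(174)=397125074750, p(175)=435157697830, p(176)=476715857290, p(177)=522115831195, p(178)=571701605655, p(179)=625846753120, p(180)=684957390936, p(181)=749474411781, p(182)=819876908323, p(183)=896684817527, p(184)=980462880430, p(185)=1071823774337, p(186)=1171432692373, p(187)=1280011042268, p(188)=1398341745571, p(189)=1527273599625, p(190)=1667727404093, p(191)=1820701100652, p(192)=1987276856363, p(193)=2168627105469, p(194)=2366022741845.
Final step: p(195) = p(194) + p(193) - p(190) - p(188) + p(183) + p(180) - p(173) - p(169) + p(160) + p(155) - p(144) - p(138) + p(125) + p(118) - p(103) - p(95) + p(78) + p(69) - p(50) - p(40) + p(19) + p(8)
= 2366022741845 + 2168627105469 - 1667727404093 - 1398341745571 + 896684817527 + 684957390936 - 362326859895 - 250438925115 + 107438159466 + 66493182097 - 22540654445 - 12292341831 + 3163127352 + 1482074143 - 271248950 - 104651419 + 12132164 + 3554345 - 204226 - 37338 + 490 + 22
= 2580840212973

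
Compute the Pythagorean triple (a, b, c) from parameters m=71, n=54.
(2125, 7668, 7957)

Euclid's formula: a = m² - n², b = 2mn, c = m² + n²
m = 71, n = 54
a = 71² - 54² = 5041 - 2916 = 2125
b = 2 × 71 × 54 = 7668
c = 71² + 54² = 5041 + 2916 = 7957
Verification: 2125² + 7668² = 4515625 + 58798224 = 63313849 = 7957² ✓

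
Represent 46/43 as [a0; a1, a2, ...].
[1; 14, 3]

Euclidean algorithm steps:
46 = 1 × 43 + 3
43 = 14 × 3 + 1
3 = 3 × 1 + 0
Continued fraction: [1; 14, 3]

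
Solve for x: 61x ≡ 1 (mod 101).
53

gcd(61, 101) = 1, so the inverse exists.
Extended Euclidean algorithm on (101, 61):
101 = 1 × 61 + 40  ⟹  40 = (1)·101 + (-1)·61
61 = 1 × 40 + 21  ⟹  21 = (-1)·101 + (2)·61
40 = 1 × 21 + 19  ⟹  19 = (2)·101 + (-3)·61
21 = 1 × 19 + 2  ⟹  2 = (-3)·101 + (5)·61
19 = 9 × 2 + 1  ⟹  1 = (29)·101 + (-48)·61
So (-48)·61 ≡ 1 (mod 101), i.e. 61^(-1) ≡ -48 ≡ 53 (mod 101).
Check: 61 × 53 = 3233 ≡ 1 (mod 101)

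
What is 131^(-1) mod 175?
171

gcd(131, 175) = 1, so the inverse exists.
Extended Euclidean algorithm on (175, 131):
175 = 1 × 131 + 44  ⟹  44 = (1)·175 + (-1)·131
131 = 2 × 44 + 43  ⟹  43 = (-2)·175 + (3)·131
44 = 1 × 43 + 1  ⟹  1 = (3)·175 + (-4)·131
So (-4)·131 ≡ 1 (mod 175), i.e. 131^(-1) ≡ -4 ≡ 171 (mod 175).
Check: 131 × 171 = 22401 ≡ 1 (mod 175)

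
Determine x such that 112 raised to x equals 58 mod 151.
122

Baby-step giant-step with step n = ⌈√151⌉ = 13.
Baby steps 112^j mod 151 (j:value) for j=0..12: 0:1, 1:112, 2:11, 3:24, 4:121, 5:113, 6:123, 7:35, 8:145, 9:83, 10:85, 11:7, 12:29.
Giant-step multiplier: 112^(-13) ≡ 112^(150-13) = 112^137 ≡ 51 (mod 151).
Giant steps γ_i = 58·51^i mod 151: γ_0=58, γ_1=89, γ_2=9, γ_3=6, γ_4=4, γ_5=53, γ_6=136, γ_7=141, γ_8=94, γ_9=113 (in table at j=5).
x = i·n + j = 9·13 + 5 = 122.
Check: 112^122 ≡ 58 (mod 151).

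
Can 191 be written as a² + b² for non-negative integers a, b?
Not possible

Factorization: 191 = 191
By Fermat: n is sum of two squares iff every prime p ≡ 3 (mod 4) appears to even power.
Prime(s) ≡ 3 (mod 4) with odd exponent: [(191, 1)]
Therefore 191 cannot be expressed as a² + b².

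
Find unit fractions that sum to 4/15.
1/4 + 1/60

Greedy algorithm:
4/15: ceiling(15/4) = 4, use 1/4
1/60: ceiling(60/1) = 60, use 1/60
Result: 4/15 = 1/4 + 1/60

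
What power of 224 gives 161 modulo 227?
122

Baby-step giant-step with step n = ⌈√227⌉ = 16.
Baby steps 224^j mod 227 (j:value) for j=0..15: 0:1, 1:224, 2:9, 3:200, 4:81, 5:211, 6:48, 7:83, 8:205, 9:66, 10:29, 11:140, 12:34, 13:125, 14:79, 15:217.
Giant-step multiplier: 224^(-16) ≡ 224^(226-16) = 224^210 ≡ 53 (mod 227).
Giant steps γ_i = 161·53^i mod 227: γ_0=161, γ_1=134, γ_2=65, γ_3=40, γ_4=77, γ_5=222, γ_6=189, γ_7=29 (in table at j=10).
x = i·n + j = 7·16 + 10 = 122.
Check: 224^122 ≡ 161 (mod 227).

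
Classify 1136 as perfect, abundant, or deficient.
deficient

Proper divisors of 1136: sum = 1 + 2 + 4 + 8 + 16 + 71 + 142 + 284 + 568 = 1096
Since 1096 < 1136, 1136 is deficient.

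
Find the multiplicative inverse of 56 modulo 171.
113

gcd(56, 171) = 1, so the inverse exists.
Extended Euclidean algorithm on (171, 56):
171 = 3 × 56 + 3  ⟹  3 = (1)·171 + (-3)·56
56 = 18 × 3 + 2  ⟹  2 = (-18)·171 + (55)·56
3 = 1 × 2 + 1  ⟹  1 = (19)·171 + (-58)·56
So (-58)·56 ≡ 1 (mod 171), i.e. 56^(-1) ≡ -58 ≡ 113 (mod 171).
Check: 56 × 113 = 6328 ≡ 1 (mod 171)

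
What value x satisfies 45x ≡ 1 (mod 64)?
37

gcd(45, 64) = 1, so the inverse exists.
Extended Euclidean algorithm on (64, 45):
64 = 1 × 45 + 19  ⟹  19 = (1)·64 + (-1)·45
45 = 2 × 19 + 7  ⟹  7 = (-2)·64 + (3)·45
19 = 2 × 7 + 5  ⟹  5 = (5)·64 + (-7)·45
7 = 1 × 5 + 2  ⟹  2 = (-7)·64 + (10)·45
5 = 2 × 2 + 1  ⟹  1 = (19)·64 + (-27)·45
So (-27)·45 ≡ 1 (mod 64), i.e. 45^(-1) ≡ -27 ≡ 37 (mod 64).
Check: 45 × 37 = 1665 ≡ 1 (mod 64)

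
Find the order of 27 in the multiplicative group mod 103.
34

103 is prime, so ord(27) divides φ(103) = 102.
Divisors of 102: 1, 2, 3, 6, 17, 34, 51, 102.
Repeated squaring: 27^1 ≡ 27, 27^2 ≡ 8, 27^4 ≡ 64, 27^8 ≡ 79, 27^16 ≡ 61, 27^32 ≡ 13, 27^64 ≡ 66 (mod 103).
Test 27^d mod 103 for each divisor d in increasing order:
27^1 ≡ 27
27^2 ≡ 8
27^3 = 27^2·27^1 ≡ 10
27^6 = 27^4·27^2 ≡ 100
27^17 = 27^16·27^1 ≡ 102
27^34 = 27^32·27^2 ≡ 1  ← first divisor giving 1
The order is 34.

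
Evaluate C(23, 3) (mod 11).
0

Using Lucas' theorem:
Write n=23 and k=3 in base 11:
n in base 11: [2, 1]
k in base 11: [0, 3]
C(23,3) mod 11 = ∏ C(n_i, k_i) mod 11
Digit binomials (mod 11): C(2,0) = 1; C(1,3) = 0 (k_i > n_i)
Product: 1 × 0 = 0 ≡ 0 (mod 11)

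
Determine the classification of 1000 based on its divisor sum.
abundant

Proper divisors of 1000: sum = 1 + 2 + 4 + 5 + 8 + 10 + 20 + 25 + 40 + 50 + 100 + 125 + 200 + 250 + 500 = 1340
Since 1340 > 1000, 1000 is abundant.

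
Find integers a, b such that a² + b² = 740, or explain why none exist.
8² + 26² (a=8, b=26)

Factorization: 740 = 2^2 × 5 × 37
By Fermat: n is sum of two squares iff every prime p ≡ 3 (mod 4) appears to even power.
All primes ≡ 3 (mod 4) appear to even power.
Search a = 0, 1, 2, … for 740 - a² a perfect square: first hit at a = 8: 740 - 64 = 676 = 26².
740 = 8² + 26² = 64 + 676 ✓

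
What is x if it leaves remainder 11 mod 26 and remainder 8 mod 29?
37

Using Chinese Remainder Theorem:
M = 26 × 29 = 754
M1 = 29, M2 = 26
y1 = 29^(-1) mod 26 = 9
y2 = 26^(-1) mod 29 = 19
x = (11×29×9 + 8×26×19) mod 754 = 37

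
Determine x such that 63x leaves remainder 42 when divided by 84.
x ≡ 2 (mod 4)

gcd(63, 84) = 21, which divides 42, so solutions exist.
Divide through by 21: 3x ≡ 2 (mod 4).
Find 3^(-1) mod 4 by the extended Euclidean algorithm:
4 = 1 × 3 + 1  ⟹  1 = (1)·4 + (-1)·3
So (-1)·3 ≡ 1 (mod 4), i.e. 3^(-1) ≡ -1 ≡ 3 (mod 4).
x ≡ 3 × 2 = 6 ≡ 2 (mod 4).
Check: 63 × 2 = 126 ≡ 42 (mod 84).
x ≡ 2 (mod 4), giving 21 solutions mod 84.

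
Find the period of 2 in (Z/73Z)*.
9

73 is prime, so ord(2) divides φ(73) = 72.
Divisors of 72: 1, 2, 3, 4, 6, 8, 9, 12, 18, 24, 36, 72.
Repeated squaring: 2^1 ≡ 2, 2^2 ≡ 4, 2^4 ≡ 16, 2^8 ≡ 37, 2^16 ≡ 55, 2^32 ≡ 32, 2^64 ≡ 2 (mod 73).
Test 2^d mod 73 for each divisor d in increasing order:
2^1 ≡ 2
2^2 ≡ 4
2^3 = 2^2·2^1 ≡ 8
2^4 ≡ 16
2^6 = 2^4·2^2 ≡ 64
2^8 ≡ 37
2^9 = 2^8·2^1 ≡ 1  ← first divisor giving 1
The order is 9.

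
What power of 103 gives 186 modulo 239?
186

Baby-step giant-step with step n = ⌈√239⌉ = 16.
Baby steps 103^j mod 239 (j:value) for j=0..15: 0:1, 1:103, 2:93, 3:19, 4:45, 5:94, 6:122, 7:138, 8:113, 9:167, 10:232, 11:235, 12:66, 13:106, 14:163, 15:59.
Giant-step multiplier: 103^(-16) ≡ 103^(238-16) = 103^222 ≡ 157 (mod 239).
Giant steps γ_i = 186·157^i mod 239: γ_0=186, γ_1=44, γ_2=216, γ_3=213, γ_4=220, γ_5=124, γ_6=109, γ_7=144, γ_8=142, γ_9=67, γ_10=3, γ_11=232 (in table at j=10).
x = i·n + j = 11·16 + 10 = 186.
Check: 103^186 ≡ 186 (mod 239).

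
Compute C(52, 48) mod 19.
13

Using Lucas' theorem:
Write n=52 and k=48 in base 19:
n in base 19: [2, 14]
k in base 19: [2, 10]
C(52,48) mod 19 = ∏ C(n_i, k_i) mod 19
Digit binomials (mod 19): C(2,2) = 1; C(14,10) = 1001 ≡ 13
Product: 1 × 13 = 13 ≡ 13 (mod 19)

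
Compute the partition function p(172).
330495499613

p(n) counts ways to write n as a sum of positive integers (order ignored).
Euler's pentagonal recurrence: p(k) = p(k-1) + p(k-2) - p(k-5) - p(k-7) + p(k-12) + p(k-15) - ... (offsets j(3j∓1)/2, signs ++--, p(0)=1, p(<0)=0).
DP table for k = 0..171: p(0)=1, p(1)=1, p(2)=2, p(3)=3, p(4)=5, p(5)=7, p(6)=11, p(7)=15, p(8)=22, p(9)=30, p(10)=42, p(11)=56, p(12)=77, p(13)=101, p(14)=135, p(15)=176, p(16)=231, p(17)=297, p(18)=385, p(19)=490, p(20)=627, p(21)=792, p(22)=1002, p(23)=1255, p(24)=1575, p(25)=1958, p(26)=2436, p(27)=3010, p(28)=3718, p(29)=4565, p(30)=5604, p(31)=6842, p(32)=8349, p(33)=10143, p(34)=12310, p(35)=14883, p(36)=17977, p(37)=21637, p(38)=26015, p(39)=31185, p(40)=37338, p(41)=44583, p(42)=53174, p(43)=63261, p(44)=75175, p(45)=89134, p(46)=105558, p(47)=124754, p(48)=147273, p(49)=173525, p(50)=204226, p(51)=239943, p(52)=281589, p(53)=329931, p(54)=386155, p(55)=451276, p(56)=526823, p(57)=614154, p(58)=715220, p(59)=831820, p(60)=966467, p(61)=1121505, p(62)=1300156, p(63)=1505499, p(64)=1741630, p(65)=2012558, p(66)=2323520, p(67)=2679689, p(68)=3087735, p(69)=3554345, p(70)=4087968, p(71)=4697205, p(72)=5392783, p(73)=6185689, p(74)=7089500, p(75)=8118264, p(76)=9289091, p(77)=10619863, p(78)=12132164, p(79)=13848650, p(80)=15796476, p(81)=18004327, p(82)=20506255, p(83)=23338469, p(84)=26543660, p(85)=30167357, p(86)=34262962, p(87)=38887673, p(88)=44108109, p(89)=49995925, p(90)=56634173, p(91)=64112359, p(92)=72533807, p(93)=82010177, p(94)=92669720, p(95)=104651419, p(96)=118114304, p(97)=133230930, p(98)=150198136, p(99)=169229875, p(100)=190569292, p(101)=214481126, p(102)=241265379, p(103)=271248950, p(104)=304801365, p(105)=342325709, p(106)=384276336, p(107)=431149389, p(108)=483502844, p(109)=541946240, p(110)=607163746, p(111)=679903203, p(112)=761002156, p(113)=851376628, p(114)=952050665, p(115)=1064144451, p(116)=1188908248, p(117)=1327710076, p(118)=1482074143, p(119)=1653668665, p(120)=1844349560, p(121)=2056148051, p(122)=2291320912, p(123)=2552338241, p(124)=2841940500, p(125)=3163127352, p(126)=3519222692, p(127)=3913864295, p(128)=4351078600, p(129)=4835271870, p(130)=5371315400, p(131)=5964539504, p(132)=6620830889, p(133)=7346629512, p(134)=8149040695, p(135)=9035836076, p(136)=10015581680, p(137)=11097645016, p(138)=12292341831, p(139)=13610949895, p(140)=15065878135, p(141)=16670689208, p(142)=18440293320, p(143)=20390982757, p(144)=22540654445, p(145)=24908858009, p(146)=27517052599, p(147)=30388671978, p(148)=33549419497, p(149)=37027355200, p(150)=40853235313, p(151)=45060624582, p(152)=49686288421, p(153)=54770336324, p(154)=60356673280, p(155)=66493182097, p(156)=73232243759, p(157)=80630964769, p(158)=88751778802, p(159)=97662728555, p(160)=107438159466, p(161)=118159068427, p(162)=129913904637, p(163)=142798995930, p(164)=156919475295, p(165)=172389800255, p(166)=189334822579, p(167)=207890420102, p(168)=228204732751, p(169)=250438925115, p(170)=274768617130, p(171)=301384802048.
Final step: p(172) = p(171) + p(170) - p(167) - p(165) + p(160) + p(157) - p(150) - p(146) + p(137) + p(132) - p(121) - p(115) + p(102) + p(95) - p(80) - p(72) + p(55) + p(46) - p(27) - p(17)
= 301384802048 + 274768617130 - 207890420102 - 172389800255 + 107438159466 + 80630964769 - 40853235313 - 27517052599 + 11097645016 + 6620830889 - 2056148051 - 1064144451 + 241265379 + 104651419 - 15796476 - 5392783 + 451276 + 105558 - 3010 - 297
= 330495499613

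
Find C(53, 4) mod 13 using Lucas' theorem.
0

Using Lucas' theorem:
Write n=53 and k=4 in base 13:
n in base 13: [4, 1]
k in base 13: [0, 4]
C(53,4) mod 13 = ∏ C(n_i, k_i) mod 13
Digit binomials (mod 13): C(4,0) = 1; C(1,4) = 0 (k_i > n_i)
Product: 1 × 0 = 0 ≡ 0 (mod 13)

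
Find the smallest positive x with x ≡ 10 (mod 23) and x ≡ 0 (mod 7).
56

Using Chinese Remainder Theorem:
M = 23 × 7 = 161
M1 = 7, M2 = 23
y1 = 7^(-1) mod 23 = 10
y2 = 23^(-1) mod 7 = 4
x = (10×7×10 + 0×23×4) mod 161 = 56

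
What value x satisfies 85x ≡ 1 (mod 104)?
93

gcd(85, 104) = 1, so the inverse exists.
Extended Euclidean algorithm on (104, 85):
104 = 1 × 85 + 19  ⟹  19 = (1)·104 + (-1)·85
85 = 4 × 19 + 9  ⟹  9 = (-4)·104 + (5)·85
19 = 2 × 9 + 1  ⟹  1 = (9)·104 + (-11)·85
So (-11)·85 ≡ 1 (mod 104), i.e. 85^(-1) ≡ -11 ≡ 93 (mod 104).
Check: 85 × 93 = 7905 ≡ 1 (mod 104)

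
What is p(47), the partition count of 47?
124754

p(n) counts ways to write n as a sum of positive integers (order ignored).
Euler's pentagonal recurrence: p(k) = p(k-1) + p(k-2) - p(k-5) - p(k-7) + p(k-12) + p(k-15) - ... (offsets j(3j∓1)/2, signs ++--, p(0)=1, p(<0)=0).
DP table for k = 0..46: p(0)=1, p(1)=1, p(2)=2, p(3)=3, p(4)=5, p(5)=7, p(6)=11, p(7)=15, p(8)=22, p(9)=30, p(10)=42, p(11)=56, p(12)=77, p(13)=101, p(14)=135, p(15)=176, p(16)=231, p(17)=297, p(18)=385, p(19)=490, p(20)=627, p(21)=792, p(22)=1002, p(23)=1255, p(24)=1575, p(25)=1958, p(26)=2436, p(27)=3010, p(28)=3718, p(29)=4565, p(30)=5604, p(31)=6842, p(32)=8349, p(33)=10143, p(34)=12310, p(35)=14883, p(36)=17977, p(37)=21637, p(38)=26015, p(39)=31185, p(40)=37338, p(41)=44583, p(42)=53174, p(43)=63261, p(44)=75175, p(45)=89134, p(46)=105558.
Final step: p(47) = p(46) + p(45) - p(42) - p(40) + p(35) + p(32) - p(25) - p(21) + p(12) + p(7)
= 105558 + 89134 - 53174 - 37338 + 14883 + 8349 - 1958 - 792 + 77 + 15
= 124754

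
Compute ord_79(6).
78

79 is prime, so ord(6) divides φ(79) = 78.
Divisors of 78: 1, 2, 3, 6, 13, 26, 39, 78.
Repeated squaring: 6^1 ≡ 6, 6^2 ≡ 36, 6^4 ≡ 32, 6^8 ≡ 76, 6^16 ≡ 9, 6^32 ≡ 2, 6^64 ≡ 4 (mod 79).
Test 6^d mod 79 for each divisor d in increasing order:
6^1 ≡ 6
6^2 ≡ 36
6^3 = 6^2·6^1 ≡ 58
6^6 = 6^4·6^2 ≡ 46
6^13 = 6^8·6^4·6^1 ≡ 56
6^26 = 6^16·6^8·6^2 ≡ 55
6^39 = 6^32·6^4·6^2·6^1 ≡ 78
6^78 = 6^64·6^8·6^4·6^2 ≡ 1  ← first divisor giving 1
The order is 78.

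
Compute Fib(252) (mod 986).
0

Matrix identity: Q^n = [[F_(n+1), F_n], [F_n, F_(n-1)]] with Q = [[1,1],[1,0]].
n = 252 = 11111100₂. Square-and-multiply, entries mod 986:
Q^1 = [[1,1],[1,0]]
Q^3 = (Q^1)²·Q = [[3,2],[2,1]]
Q^7 = (Q^3)²·Q = [[21,13],[13,8]]
Q^15 = (Q^7)²·Q = [[1,610],[610,377]]
Q^31 = (Q^15)²·Q = [[235,379],[379,842]]
Q^63 = (Q^31)²·Q = [[659,680],[680,965]]
Q^126 = (Q^63)² = [[407,0],[0,407]]
Q^252 = (Q^126)² = [[1,0],[0,1]]
F_252 mod 986 = Q^252[0][1] = 0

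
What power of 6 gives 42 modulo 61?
8

Baby-step giant-step with step n = ⌈√61⌉ = 8.
Baby steps 6^j mod 61 (j:value) for j=0..7: 0:1, 1:6, 2:36, 3:33, 4:15, 5:29, 6:52, 7:7.
Giant-step multiplier: 6^(-8) ≡ 6^(60-8) = 6^52 ≡ 16 (mod 61).
Giant steps γ_i = 42·16^i mod 61: γ_0=42, γ_1=1 (in table at j=0).
x = i·n + j = 1·8 + 0 = 8.
Check: 6^8 ≡ 42 (mod 61).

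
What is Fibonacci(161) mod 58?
13

Matrix identity: Q^n = [[F_(n+1), F_n], [F_n, F_(n-1)]] with Q = [[1,1],[1,0]].
n = 161 = 10100001₂. Square-and-multiply, entries mod 58:
Q^1 = [[1,1],[1,0]]
Q^2 = (Q^1)² = [[2,1],[1,1]]
Q^5 = (Q^2)²·Q = [[8,5],[5,3]]
Q^10 = (Q^5)² = [[31,55],[55,34]]
Q^20 = (Q^10)² = [[42,37],[37,5]]
Q^40 = (Q^20)² = [[1,57],[57,2]]
Q^80 = (Q^40)² = [[2,55],[55,5]]
Q^161 = (Q^80)²·Q = [[50,13],[13,37]]
F_161 mod 58 = Q^161[0][1] = 13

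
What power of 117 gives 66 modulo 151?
115

Baby-step giant-step with step n = ⌈√151⌉ = 13.
Baby steps 117^j mod 151 (j:value) for j=0..12: 0:1, 1:117, 2:99, 3:107, 4:137, 5:23, 6:124, 7:12, 8:45, 9:131, 10:76, 11:134, 12:125.
Giant-step multiplier: 117^(-13) ≡ 117^(150-13) = 117^137 ≡ 48 (mod 151).
Giant steps γ_i = 66·48^i mod 151: γ_0=66, γ_1=148, γ_2=7, γ_3=34, γ_4=122, γ_5=118, γ_6=77, γ_7=72, γ_8=134 (in table at j=11).
x = i·n + j = 8·13 + 11 = 115.
Check: 117^115 ≡ 66 (mod 151).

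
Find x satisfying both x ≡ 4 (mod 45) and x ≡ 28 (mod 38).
1624

Using Chinese Remainder Theorem:
M = 45 × 38 = 1710
M1 = 38, M2 = 45
y1 = 38^(-1) mod 45 = 32
y2 = 45^(-1) mod 38 = 11
x = (4×38×32 + 28×45×11) mod 1710 = 1624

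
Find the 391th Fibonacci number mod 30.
19

Matrix identity: Q^n = [[F_(n+1), F_n], [F_n, F_(n-1)]] with Q = [[1,1],[1,0]].
n = 391 = 110000111₂. Square-and-multiply, entries mod 30:
Q^1 = [[1,1],[1,0]]
Q^3 = (Q^1)²·Q = [[3,2],[2,1]]
Q^6 = (Q^3)² = [[13,8],[8,5]]
Q^12 = (Q^6)² = [[23,24],[24,29]]
Q^24 = (Q^12)² = [[25,18],[18,7]]
Q^48 = (Q^24)² = [[19,6],[6,13]]
Q^97 = (Q^48)²·Q = [[19,7],[7,12]]
Q^195 = (Q^97)²·Q = [[27,20],[20,7]]
Q^391 = (Q^195)²·Q = [[9,19],[19,20]]
F_391 mod 30 = Q^391[0][1] = 19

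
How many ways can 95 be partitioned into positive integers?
104651419

p(n) counts ways to write n as a sum of positive integers (order ignored).
Euler's pentagonal recurrence: p(k) = p(k-1) + p(k-2) - p(k-5) - p(k-7) + p(k-12) + p(k-15) - ... (offsets j(3j∓1)/2, signs ++--, p(0)=1, p(<0)=0).
DP table for k = 0..94: p(0)=1, p(1)=1, p(2)=2, p(3)=3, p(4)=5, p(5)=7, p(6)=11, p(7)=15, p(8)=22, p(9)=30, p(10)=42, p(11)=56, p(12)=77, p(13)=101, p(14)=135, p(15)=176, p(16)=231, p(17)=297, p(18)=385, p(19)=490, p(20)=627, p(21)=792, p(22)=1002, p(23)=1255, p(24)=1575, p(25)=1958, p(26)=2436, p(27)=3010, p(28)=3718, p(29)=4565, p(30)=5604, p(31)=6842, p(32)=8349, p(33)=10143, p(34)=12310, p(35)=14883, p(36)=17977, p(37)=21637, p(38)=26015, p(39)=31185, p(40)=37338, p(41)=44583, p(42)=53174, p(43)=63261, p(44)=75175, p(45)=89134, p(46)=105558, p(47)=124754, p(48)=147273, p(49)=173525, p(50)=204226, p(51)=239943, p(52)=281589, p(53)=329931, p(54)=386155, p(55)=451276, p(56)=526823, p(57)=614154, p(58)=715220, p(59)=831820, p(60)=966467, p(61)=1121505, p(62)=1300156, p(63)=1505499, p(64)=1741630, p(65)=2012558, p(66)=2323520, p(67)=2679689, p(68)=3087735, p(69)=3554345, p(70)=4087968, p(71)=4697205, p(72)=5392783, p(73)=6185689, p(74)=7089500, p(75)=8118264, p(76)=9289091, p(77)=10619863, p(78)=12132164, p(79)=13848650, p(80)=15796476, p(81)=18004327, p(82)=20506255, p(83)=23338469, p(84)=26543660, p(85)=30167357, p(86)=34262962, p(87)=38887673, p(88)=44108109, p(89)=49995925, p(90)=56634173, p(91)=64112359, p(92)=72533807, p(93)=82010177, p(94)=92669720.
Final step: p(95) = p(94) + p(93) - p(90) - p(88) + p(83) + p(80) - p(73) - p(69) + p(60) + p(55) - p(44) - p(38) + p(25) + p(18) - p(3)
= 92669720 + 82010177 - 56634173 - 44108109 + 23338469 + 15796476 - 6185689 - 3554345 + 966467 + 451276 - 75175 - 26015 + 1958 + 385 - 3
= 104651419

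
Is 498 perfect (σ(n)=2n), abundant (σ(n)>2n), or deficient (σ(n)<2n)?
abundant

Proper divisors of 498: sum = 1 + 2 + 3 + 6 + 83 + 166 + 249 = 510
Since 510 > 498, 498 is abundant.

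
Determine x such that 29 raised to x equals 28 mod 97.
15

Baby-step giant-step with step n = ⌈√97⌉ = 10.
Baby steps 29^j mod 97 (j:value) for j=0..9: 0:1, 1:29, 2:65, 3:42, 4:54, 5:14, 6:18, 7:37, 8:6, 9:77.
Giant-step multiplier: 29^(-10) ≡ 29^(96-10) = 29^86 ≡ 49 (mod 97).
Giant steps γ_i = 28·49^i mod 97: γ_0=28, γ_1=14 (in table at j=5).
x = i·n + j = 1·10 + 5 = 15.
Check: 29^15 ≡ 28 (mod 97).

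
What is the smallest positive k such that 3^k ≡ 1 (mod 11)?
5

11 is prime, so ord(3) divides φ(11) = 10.
Divisors of 10: 1, 2, 5, 10.
Repeated squaring: 3^1 ≡ 3, 3^2 ≡ 9, 3^4 ≡ 4, 3^8 ≡ 5 (mod 11).
Test 3^d mod 11 for each divisor d in increasing order:
3^1 ≡ 3
3^2 ≡ 9
3^5 = 3^4·3^1 ≡ 1  ← first divisor giving 1
The order is 5.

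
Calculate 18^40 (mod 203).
81

Repeated squaring. Binary of 40 = 101000.
18^1 ≡ 18 (mod 203); 18^2 ≡ 121 (mod 203); 18^4 ≡ 25 (mod 203); 18^8 ≡ 16 (mod 203); 18^16 ≡ 53 (mod 203); 18^32 ≡ 170 (mod 203)
18^40 = 18^8 × 18^32 ≡ 81 (mod 203)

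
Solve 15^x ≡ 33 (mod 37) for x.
32

Baby-step giant-step with step n = ⌈√37⌉ = 7.
Baby steps 15^j mod 37 (j:value) for j=0..6: 0:1, 1:15, 2:3, 3:8, 4:9, 5:24, 6:27.
Giant-step multiplier: 15^(-7) ≡ 15^(36-7) = 15^29 ≡ 18 (mod 37).
Giant steps γ_i = 33·18^i mod 37: γ_0=33, γ_1=2, γ_2=36, γ_3=19, γ_4=9 (in table at j=4).
x = i·n + j = 4·7 + 4 = 32.
Check: 15^32 ≡ 33 (mod 37).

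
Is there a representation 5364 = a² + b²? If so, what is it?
42² + 60² (a=42, b=60)

Factorization: 5364 = 2^2 × 3^2 × 149
By Fermat: n is sum of two squares iff every prime p ≡ 3 (mod 4) appears to even power.
All primes ≡ 3 (mod 4) appear to even power.
Search a = 0, 1, 2, … for 5364 - a² a perfect square: first hit at a = 42: 5364 - 1764 = 3600 = 60².
5364 = 42² + 60² = 1764 + 3600 ✓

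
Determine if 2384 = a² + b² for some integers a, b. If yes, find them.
28² + 40² (a=28, b=40)

Factorization: 2384 = 2^4 × 149
By Fermat: n is sum of two squares iff every prime p ≡ 3 (mod 4) appears to even power.
All primes ≡ 3 (mod 4) appear to even power.
Search a = 0, 1, 2, … for 2384 - a² a perfect square: first hit at a = 28: 2384 - 784 = 1600 = 40².
2384 = 28² + 40² = 784 + 1600 ✓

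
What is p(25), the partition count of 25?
1958

p(n) counts ways to write n as a sum of positive integers (order ignored).
Euler's pentagonal recurrence: p(k) = p(k-1) + p(k-2) - p(k-5) - p(k-7) + p(k-12) + p(k-15) - ... (offsets j(3j∓1)/2, signs ++--, p(0)=1, p(<0)=0).
DP table for k = 0..24: p(0)=1, p(1)=1, p(2)=2, p(3)=3, p(4)=5, p(5)=7, p(6)=11, p(7)=15, p(8)=22, p(9)=30, p(10)=42, p(11)=56, p(12)=77, p(13)=101, p(14)=135, p(15)=176, p(16)=231, p(17)=297, p(18)=385, p(19)=490, p(20)=627, p(21)=792, p(22)=1002, p(23)=1255, p(24)=1575.
Final step: p(25) = p(24) + p(23) - p(20) - p(18) + p(13) + p(10) - p(3)
= 1575 + 1255 - 627 - 385 + 101 + 42 - 3
= 1958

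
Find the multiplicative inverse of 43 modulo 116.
27

gcd(43, 116) = 1, so the inverse exists.
Extended Euclidean algorithm on (116, 43):
116 = 2 × 43 + 30  ⟹  30 = (1)·116 + (-2)·43
43 = 1 × 30 + 13  ⟹  13 = (-1)·116 + (3)·43
30 = 2 × 13 + 4  ⟹  4 = (3)·116 + (-8)·43
13 = 3 × 4 + 1  ⟹  1 = (-10)·116 + (27)·43
So (27)·43 ≡ 1 (mod 116), i.e. 43^(-1) ≡ 27 (mod 116).
Check: 43 × 27 = 1161 ≡ 1 (mod 116)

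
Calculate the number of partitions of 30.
5604

p(n) counts ways to write n as a sum of positive integers (order ignored).
Euler's pentagonal recurrence: p(k) = p(k-1) + p(k-2) - p(k-5) - p(k-7) + p(k-12) + p(k-15) - ... (offsets j(3j∓1)/2, signs ++--, p(0)=1, p(<0)=0).
DP table for k = 0..29: p(0)=1, p(1)=1, p(2)=2, p(3)=3, p(4)=5, p(5)=7, p(6)=11, p(7)=15, p(8)=22, p(9)=30, p(10)=42, p(11)=56, p(12)=77, p(13)=101, p(14)=135, p(15)=176, p(16)=231, p(17)=297, p(18)=385, p(19)=490, p(20)=627, p(21)=792, p(22)=1002, p(23)=1255, p(24)=1575, p(25)=1958, p(26)=2436, p(27)=3010, p(28)=3718, p(29)=4565.
Final step: p(30) = p(29) + p(28) - p(25) - p(23) + p(18) + p(15) - p(8) - p(4)
= 4565 + 3718 - 1958 - 1255 + 385 + 176 - 22 - 5
= 5604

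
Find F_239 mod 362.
353

Matrix identity: Q^n = [[F_(n+1), F_n], [F_n, F_(n-1)]] with Q = [[1,1],[1,0]].
n = 239 = 11101111₂. Square-and-multiply, entries mod 362:
Q^1 = [[1,1],[1,0]]
Q^3 = (Q^1)²·Q = [[3,2],[2,1]]
Q^7 = (Q^3)²·Q = [[21,13],[13,8]]
Q^14 = (Q^7)² = [[248,15],[15,233]]
Q^29 = (Q^14)²·Q = [[164,189],[189,337]]
Q^59 = (Q^29)²·Q = [[198,353],[353,207]]
Q^119 = (Q^59)²·Q = [[164,189],[189,337]]
Q^239 = (Q^119)²·Q = [[198,353],[353,207]]
F_239 mod 362 = Q^239[0][1] = 353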